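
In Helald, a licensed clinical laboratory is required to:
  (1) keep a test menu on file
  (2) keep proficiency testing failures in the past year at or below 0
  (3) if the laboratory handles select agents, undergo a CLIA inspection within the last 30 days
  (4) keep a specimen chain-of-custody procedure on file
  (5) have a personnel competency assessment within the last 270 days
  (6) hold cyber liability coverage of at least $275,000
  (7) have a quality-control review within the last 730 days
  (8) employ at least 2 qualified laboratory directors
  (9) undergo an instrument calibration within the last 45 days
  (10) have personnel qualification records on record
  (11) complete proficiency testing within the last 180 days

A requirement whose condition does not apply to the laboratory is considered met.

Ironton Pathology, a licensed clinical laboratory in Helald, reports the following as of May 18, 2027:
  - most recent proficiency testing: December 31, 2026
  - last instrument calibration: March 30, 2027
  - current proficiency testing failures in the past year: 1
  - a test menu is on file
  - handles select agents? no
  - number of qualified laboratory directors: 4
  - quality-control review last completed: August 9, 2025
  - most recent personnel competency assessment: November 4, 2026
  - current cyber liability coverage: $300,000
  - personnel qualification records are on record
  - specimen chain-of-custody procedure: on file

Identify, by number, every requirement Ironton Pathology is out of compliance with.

2, 9

1. test menu present → met
2. proficiency testing failures in the past year 1 > 0 → not met
3. condition 'handles select agents' does not hold → requirement n/a → met
4. specimen chain-of-custody procedure present → met
5. personnel competency assessment 195 days ago vs limit 270 → met
6. cyber liability coverage $300,000 ≥ $275,000 → met
7. quality-control review 647 days ago vs limit 730 → met
8. qualified laboratory directors 4 ≥ 2 → met
9. instrument calibration 49 days ago vs limit 45 → not met
10. personnel qualification records present → met
11. proficiency testing 138 days ago vs limit 180 → met
Not met: 2, 9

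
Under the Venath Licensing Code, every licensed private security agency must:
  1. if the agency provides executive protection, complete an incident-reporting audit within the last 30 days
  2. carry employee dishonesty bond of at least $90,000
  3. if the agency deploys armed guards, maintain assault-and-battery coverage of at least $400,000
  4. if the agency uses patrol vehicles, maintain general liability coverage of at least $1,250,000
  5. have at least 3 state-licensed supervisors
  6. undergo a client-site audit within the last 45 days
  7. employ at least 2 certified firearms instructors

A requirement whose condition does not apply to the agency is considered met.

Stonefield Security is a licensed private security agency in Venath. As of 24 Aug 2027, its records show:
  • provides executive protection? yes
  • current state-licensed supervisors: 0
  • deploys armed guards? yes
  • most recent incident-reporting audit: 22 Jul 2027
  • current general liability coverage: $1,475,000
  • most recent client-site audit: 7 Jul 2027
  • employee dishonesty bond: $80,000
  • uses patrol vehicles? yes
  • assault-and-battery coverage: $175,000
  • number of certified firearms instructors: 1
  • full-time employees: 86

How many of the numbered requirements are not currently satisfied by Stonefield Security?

6

1. condition 'provides executive protection' holds; incident-reporting audit 33 days ago vs limit 30 → not met
2. employee dishonesty bond $80,000 < $90,000 → not met
3. condition 'deploys armed guards' holds; assault-and-battery coverage $175,000 < $400,000 → not met
4. condition 'uses patrol vehicles' holds; general liability coverage $1,475,000 ≥ $1,250,000 → met
5. state-licensed supervisors 0 < 3 → not met
6. client-site audit 48 days ago vs limit 45 → not met
7. certified firearms instructors 1 < 2 → not met
Not met: 6 of 7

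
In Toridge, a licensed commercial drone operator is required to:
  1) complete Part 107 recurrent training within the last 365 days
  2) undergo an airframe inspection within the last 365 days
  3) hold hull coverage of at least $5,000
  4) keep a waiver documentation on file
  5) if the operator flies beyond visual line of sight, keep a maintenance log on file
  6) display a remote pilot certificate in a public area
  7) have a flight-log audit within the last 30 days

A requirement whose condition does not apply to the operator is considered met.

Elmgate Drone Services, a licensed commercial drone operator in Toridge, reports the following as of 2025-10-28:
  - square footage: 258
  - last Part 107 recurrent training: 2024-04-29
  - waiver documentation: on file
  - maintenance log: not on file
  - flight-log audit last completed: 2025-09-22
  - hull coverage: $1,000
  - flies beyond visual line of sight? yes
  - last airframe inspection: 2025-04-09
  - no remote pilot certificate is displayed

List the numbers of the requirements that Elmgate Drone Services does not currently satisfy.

1. Part 107 recurrent training 547 days ago vs limit 365 → not met
2. airframe inspection 202 days ago vs limit 365 → met
3. hull coverage $1,000 < $5,000 → not met
4. waiver documentation present → met
5. condition 'flies beyond visual line of sight' holds; maintenance log absent → not met
6. remote pilot certificate absent → not met
7. flight-log audit 36 days ago vs limit 30 → not met
Not met: 1, 3, 5, 6, 7

1, 3, 5, 6, 7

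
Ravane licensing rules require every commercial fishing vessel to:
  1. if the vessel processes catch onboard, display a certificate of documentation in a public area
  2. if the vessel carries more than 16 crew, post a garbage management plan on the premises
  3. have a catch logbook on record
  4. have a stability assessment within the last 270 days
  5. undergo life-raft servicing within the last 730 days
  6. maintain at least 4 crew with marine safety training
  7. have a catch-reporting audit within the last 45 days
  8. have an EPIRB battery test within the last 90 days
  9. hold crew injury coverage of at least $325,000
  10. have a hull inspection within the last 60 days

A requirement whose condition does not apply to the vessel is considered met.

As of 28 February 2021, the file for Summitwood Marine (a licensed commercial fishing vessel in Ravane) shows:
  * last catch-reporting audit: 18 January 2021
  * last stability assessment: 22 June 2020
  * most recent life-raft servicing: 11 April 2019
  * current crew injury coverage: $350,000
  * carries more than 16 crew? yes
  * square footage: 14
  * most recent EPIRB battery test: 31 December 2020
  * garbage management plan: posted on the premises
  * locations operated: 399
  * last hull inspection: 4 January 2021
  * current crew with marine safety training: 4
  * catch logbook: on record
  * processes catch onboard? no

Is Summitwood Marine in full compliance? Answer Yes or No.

Yes

1. condition 'processes catch onboard' does not hold → requirement n/a → met
2. condition 'carries more than 16 crew' holds; garbage management plan present → met
3. catch logbook present → met
4. stability assessment 251 days ago vs limit 270 → met
5. life-raft servicing 689 days ago vs limit 730 → met
6. crew with marine safety training 4 ≥ 4 → met
7. catch-reporting audit 41 days ago vs limit 45 → met
8. EPIRB battery test 59 days ago vs limit 90 → met
9. crew injury coverage $350,000 ≥ $325,000 → met
10. hull inspection 55 days ago vs limit 60 → met
All met.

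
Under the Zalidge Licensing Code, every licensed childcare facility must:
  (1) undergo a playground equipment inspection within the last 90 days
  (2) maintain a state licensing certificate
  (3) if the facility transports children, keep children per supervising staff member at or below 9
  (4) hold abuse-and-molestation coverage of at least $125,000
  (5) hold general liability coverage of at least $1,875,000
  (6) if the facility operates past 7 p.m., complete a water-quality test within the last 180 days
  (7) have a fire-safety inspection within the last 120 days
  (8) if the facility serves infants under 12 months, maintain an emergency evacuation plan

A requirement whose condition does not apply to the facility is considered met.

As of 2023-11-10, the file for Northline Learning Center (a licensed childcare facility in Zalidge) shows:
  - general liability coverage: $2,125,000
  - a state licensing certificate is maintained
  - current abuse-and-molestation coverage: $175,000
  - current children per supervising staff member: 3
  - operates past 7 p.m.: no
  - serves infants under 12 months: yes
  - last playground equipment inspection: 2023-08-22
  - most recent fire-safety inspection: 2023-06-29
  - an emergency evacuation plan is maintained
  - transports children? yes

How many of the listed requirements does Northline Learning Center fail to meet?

1. playground equipment inspection 80 days ago vs limit 90 → met
2. state licensing certificate present → met
3. condition 'transports children' holds; children per supervising staff member 3 ≤ 9 → met
4. abuse-and-molestation coverage $175,000 ≥ $125,000 → met
5. general liability coverage $2,125,000 ≥ $1,875,000 → met
6. condition 'operates past 7 p.m.' does not hold → requirement n/a → met
7. fire-safety inspection 134 days ago vs limit 120 → not met
8. condition 'serves infants under 12 months' holds; emergency evacuation plan present → met
Not met: 1 of 8

1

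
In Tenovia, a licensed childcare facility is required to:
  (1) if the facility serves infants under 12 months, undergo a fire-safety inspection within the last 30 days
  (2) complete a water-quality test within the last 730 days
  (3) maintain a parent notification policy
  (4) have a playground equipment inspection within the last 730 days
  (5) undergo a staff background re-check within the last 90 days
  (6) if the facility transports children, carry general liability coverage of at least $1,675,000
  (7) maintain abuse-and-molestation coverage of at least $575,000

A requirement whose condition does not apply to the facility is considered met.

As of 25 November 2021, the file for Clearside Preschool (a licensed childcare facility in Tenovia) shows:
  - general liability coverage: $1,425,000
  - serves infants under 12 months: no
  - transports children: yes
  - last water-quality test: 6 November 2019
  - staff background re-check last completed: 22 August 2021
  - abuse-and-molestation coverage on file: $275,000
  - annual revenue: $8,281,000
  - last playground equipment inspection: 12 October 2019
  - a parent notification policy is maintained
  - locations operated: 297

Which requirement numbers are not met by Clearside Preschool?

2, 4, 5, 6, 7

1. condition 'serves infants under 12 months' does not hold → requirement n/a → met
2. water-quality test 750 days ago vs limit 730 → not met
3. parent notification policy present → met
4. playground equipment inspection 775 days ago vs limit 730 → not met
5. staff background re-check 95 days ago vs limit 90 → not met
6. condition 'transports children' holds; general liability coverage $1,425,000 < $1,675,000 → not met
7. abuse-and-molestation coverage $275,000 < $575,000 → not met
Not met: 2, 4, 5, 6, 7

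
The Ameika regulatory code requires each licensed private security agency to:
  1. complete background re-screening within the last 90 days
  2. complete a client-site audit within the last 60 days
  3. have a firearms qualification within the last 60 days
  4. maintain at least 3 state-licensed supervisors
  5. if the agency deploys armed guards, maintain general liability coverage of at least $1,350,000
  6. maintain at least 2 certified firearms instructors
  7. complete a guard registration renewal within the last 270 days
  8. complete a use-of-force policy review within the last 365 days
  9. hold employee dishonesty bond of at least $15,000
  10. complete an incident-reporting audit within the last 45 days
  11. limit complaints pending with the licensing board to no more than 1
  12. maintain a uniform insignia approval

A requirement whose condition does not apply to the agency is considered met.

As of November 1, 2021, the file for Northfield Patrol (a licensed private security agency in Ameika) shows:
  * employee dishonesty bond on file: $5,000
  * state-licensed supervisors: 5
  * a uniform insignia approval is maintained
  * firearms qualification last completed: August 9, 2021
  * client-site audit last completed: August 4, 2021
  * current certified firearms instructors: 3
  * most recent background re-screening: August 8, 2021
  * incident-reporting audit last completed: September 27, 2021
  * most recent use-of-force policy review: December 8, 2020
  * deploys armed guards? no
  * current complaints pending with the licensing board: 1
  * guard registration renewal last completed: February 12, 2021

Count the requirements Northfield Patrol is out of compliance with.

1. background re-screening 85 days ago vs limit 90 → met
2. client-site audit 89 days ago vs limit 60 → not met
3. firearms qualification 84 days ago vs limit 60 → not met
4. state-licensed supervisors 5 ≥ 3 → met
5. condition 'deploys armed guards' does not hold → requirement n/a → met
6. certified firearms instructors 3 ≥ 2 → met
7. guard registration renewal 262 days ago vs limit 270 → met
8. use-of-force policy review 328 days ago vs limit 365 → met
9. employee dishonesty bond $5,000 < $15,000 → not met
10. incident-reporting audit 35 days ago vs limit 45 → met
11. complaints pending with the licensing board 1 ≤ 1 → met
12. uniform insignia approval present → met
Not met: 3 of 12

3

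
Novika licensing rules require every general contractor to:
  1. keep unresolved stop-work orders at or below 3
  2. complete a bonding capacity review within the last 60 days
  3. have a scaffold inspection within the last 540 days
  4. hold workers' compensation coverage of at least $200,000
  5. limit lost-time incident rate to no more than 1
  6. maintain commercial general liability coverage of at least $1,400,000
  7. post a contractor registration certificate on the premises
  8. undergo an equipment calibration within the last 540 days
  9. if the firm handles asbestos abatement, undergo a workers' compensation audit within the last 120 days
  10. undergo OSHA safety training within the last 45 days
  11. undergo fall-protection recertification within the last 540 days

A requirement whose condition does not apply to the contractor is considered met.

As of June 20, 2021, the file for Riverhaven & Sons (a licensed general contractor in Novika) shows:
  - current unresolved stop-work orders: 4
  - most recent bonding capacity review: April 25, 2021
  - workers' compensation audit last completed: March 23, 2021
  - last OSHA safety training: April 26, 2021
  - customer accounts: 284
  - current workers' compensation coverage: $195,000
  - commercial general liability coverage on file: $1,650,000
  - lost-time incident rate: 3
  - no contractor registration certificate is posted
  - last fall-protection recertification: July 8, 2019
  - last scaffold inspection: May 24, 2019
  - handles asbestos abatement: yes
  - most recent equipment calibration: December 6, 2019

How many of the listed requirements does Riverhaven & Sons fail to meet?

1. unresolved stop-work orders 4 > 3 → not met
2. bonding capacity review 56 days ago vs limit 60 → met
3. scaffold inspection 758 days ago vs limit 540 → not met
4. workers' compensation coverage $195,000 < $200,000 → not met
5. lost-time incident rate 3 > 1 → not met
6. commercial general liability coverage $1,650,000 ≥ $1,400,000 → met
7. contractor registration certificate absent → not met
8. equipment calibration 562 days ago vs limit 540 → not met
9. condition 'handles asbestos abatement' holds; workers' compensation audit 89 days ago vs limit 120 → met
10. OSHA safety training 55 days ago vs limit 45 → not met
11. fall-protection recertification 713 days ago vs limit 540 → not met
Not met: 8 of 11

8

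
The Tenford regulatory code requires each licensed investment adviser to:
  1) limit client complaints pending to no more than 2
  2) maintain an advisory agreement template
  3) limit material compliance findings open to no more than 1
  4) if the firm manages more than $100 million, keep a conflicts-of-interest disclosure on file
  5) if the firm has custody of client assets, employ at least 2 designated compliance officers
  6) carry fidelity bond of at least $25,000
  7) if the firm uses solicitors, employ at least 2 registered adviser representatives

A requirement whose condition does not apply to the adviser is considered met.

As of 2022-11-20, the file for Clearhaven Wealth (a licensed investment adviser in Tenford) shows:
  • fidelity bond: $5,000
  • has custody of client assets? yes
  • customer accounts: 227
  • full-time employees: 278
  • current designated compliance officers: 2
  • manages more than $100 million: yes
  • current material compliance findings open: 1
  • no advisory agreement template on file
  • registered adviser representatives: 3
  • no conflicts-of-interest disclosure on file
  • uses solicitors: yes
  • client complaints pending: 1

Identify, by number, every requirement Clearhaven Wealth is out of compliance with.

1. client complaints pending 1 ≤ 2 → met
2. advisory agreement template absent → not met
3. material compliance findings open 1 ≤ 1 → met
4. condition 'manages more than $100 million' holds; conflicts-of-interest disclosure absent → not met
5. condition 'has custody of client assets' holds; designated compliance officers 2 ≥ 2 → met
6. fidelity bond $5,000 < $25,000 → not met
7. condition 'uses solicitors' holds; registered adviser representatives 3 ≥ 2 → met
Not met: 2, 4, 6

2, 4, 6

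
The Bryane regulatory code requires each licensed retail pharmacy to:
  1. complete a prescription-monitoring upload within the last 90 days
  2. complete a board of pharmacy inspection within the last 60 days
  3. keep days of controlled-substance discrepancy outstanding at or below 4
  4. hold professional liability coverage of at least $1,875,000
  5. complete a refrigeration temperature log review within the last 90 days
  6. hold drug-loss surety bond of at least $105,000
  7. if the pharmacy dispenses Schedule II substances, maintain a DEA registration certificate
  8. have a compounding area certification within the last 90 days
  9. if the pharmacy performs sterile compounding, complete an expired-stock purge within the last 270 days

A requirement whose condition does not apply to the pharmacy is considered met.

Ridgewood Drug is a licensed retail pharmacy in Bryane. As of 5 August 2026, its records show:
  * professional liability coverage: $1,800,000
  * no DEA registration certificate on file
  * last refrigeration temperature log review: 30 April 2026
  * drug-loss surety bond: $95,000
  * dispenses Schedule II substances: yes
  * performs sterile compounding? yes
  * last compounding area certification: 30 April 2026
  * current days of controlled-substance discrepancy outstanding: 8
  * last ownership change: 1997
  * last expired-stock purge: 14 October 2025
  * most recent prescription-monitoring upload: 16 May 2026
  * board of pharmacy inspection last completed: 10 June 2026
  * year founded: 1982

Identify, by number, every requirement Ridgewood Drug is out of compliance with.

1. prescription-monitoring upload 81 days ago vs limit 90 → met
2. board of pharmacy inspection 56 days ago vs limit 60 → met
3. days of controlled-substance discrepancy outstanding 8 > 4 → not met
4. professional liability coverage $1,800,000 < $1,875,000 → not met
5. refrigeration temperature log review 97 days ago vs limit 90 → not met
6. drug-loss surety bond $95,000 < $105,000 → not met
7. condition 'dispenses Schedule II substances' holds; DEA registration certificate absent → not met
8. compounding area certification 97 days ago vs limit 90 → not met
9. condition 'performs sterile compounding' holds; expired-stock purge 295 days ago vs limit 270 → not met
Not met: 3, 4, 5, 6, 7, 8, 9

3, 4, 5, 6, 7, 8, 9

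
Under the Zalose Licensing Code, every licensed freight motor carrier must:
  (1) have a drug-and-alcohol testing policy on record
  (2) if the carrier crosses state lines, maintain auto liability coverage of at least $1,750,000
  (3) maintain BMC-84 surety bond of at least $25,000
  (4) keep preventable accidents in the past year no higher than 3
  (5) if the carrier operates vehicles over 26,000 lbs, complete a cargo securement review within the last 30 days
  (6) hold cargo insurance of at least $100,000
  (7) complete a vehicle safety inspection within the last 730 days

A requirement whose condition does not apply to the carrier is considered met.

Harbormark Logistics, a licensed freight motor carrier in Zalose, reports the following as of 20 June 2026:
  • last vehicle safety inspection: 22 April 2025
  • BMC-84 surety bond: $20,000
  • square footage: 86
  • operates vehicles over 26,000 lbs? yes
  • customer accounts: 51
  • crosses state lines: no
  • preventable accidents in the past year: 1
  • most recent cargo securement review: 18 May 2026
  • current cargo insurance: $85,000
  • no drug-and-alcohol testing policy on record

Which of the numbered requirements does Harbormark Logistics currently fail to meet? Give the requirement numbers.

1. drug-and-alcohol testing policy absent → not met
2. condition 'crosses state lines' does not hold → requirement n/a → met
3. BMC-84 surety bond $20,000 < $25,000 → not met
4. preventable accidents in the past year 1 ≤ 3 → met
5. condition 'operates vehicles over 26,000 lbs' holds; cargo securement review 33 days ago vs limit 30 → not met
6. cargo insurance $85,000 < $100,000 → not met
7. vehicle safety inspection 424 days ago vs limit 730 → met
Not met: 1, 3, 5, 6

1, 3, 5, 6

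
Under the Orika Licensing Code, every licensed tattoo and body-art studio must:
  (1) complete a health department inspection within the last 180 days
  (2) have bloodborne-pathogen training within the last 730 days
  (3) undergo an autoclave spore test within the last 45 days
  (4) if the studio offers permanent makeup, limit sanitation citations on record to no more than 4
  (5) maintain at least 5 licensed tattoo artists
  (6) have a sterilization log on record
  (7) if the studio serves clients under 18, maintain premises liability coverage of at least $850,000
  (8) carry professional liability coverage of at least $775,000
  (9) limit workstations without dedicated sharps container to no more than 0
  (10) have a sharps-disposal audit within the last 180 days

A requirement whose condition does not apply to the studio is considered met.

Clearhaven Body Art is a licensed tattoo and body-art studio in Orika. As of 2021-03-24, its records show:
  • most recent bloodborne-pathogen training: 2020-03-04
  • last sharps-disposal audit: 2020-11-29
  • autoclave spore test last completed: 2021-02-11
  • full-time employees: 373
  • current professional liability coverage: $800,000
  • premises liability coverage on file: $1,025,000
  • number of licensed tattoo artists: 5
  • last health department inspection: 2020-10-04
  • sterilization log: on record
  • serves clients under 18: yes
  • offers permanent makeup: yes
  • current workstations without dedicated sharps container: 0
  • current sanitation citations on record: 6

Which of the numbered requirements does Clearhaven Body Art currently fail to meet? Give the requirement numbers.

1. health department inspection 171 days ago vs limit 180 → met
2. bloodborne-pathogen training 385 days ago vs limit 730 → met
3. autoclave spore test 41 days ago vs limit 45 → met
4. condition 'offers permanent makeup' holds; sanitation citations on record 6 > 4 → not met
5. licensed tattoo artists 5 ≥ 5 → met
6. sterilization log present → met
7. condition 'serves clients under 18' holds; premises liability coverage $1,025,000 ≥ $850,000 → met
8. professional liability coverage $800,000 ≥ $775,000 → met
9. workstations without dedicated sharps container 0 ≤ 0 → met
10. sharps-disposal audit 115 days ago vs limit 180 → met
Not met: 4

4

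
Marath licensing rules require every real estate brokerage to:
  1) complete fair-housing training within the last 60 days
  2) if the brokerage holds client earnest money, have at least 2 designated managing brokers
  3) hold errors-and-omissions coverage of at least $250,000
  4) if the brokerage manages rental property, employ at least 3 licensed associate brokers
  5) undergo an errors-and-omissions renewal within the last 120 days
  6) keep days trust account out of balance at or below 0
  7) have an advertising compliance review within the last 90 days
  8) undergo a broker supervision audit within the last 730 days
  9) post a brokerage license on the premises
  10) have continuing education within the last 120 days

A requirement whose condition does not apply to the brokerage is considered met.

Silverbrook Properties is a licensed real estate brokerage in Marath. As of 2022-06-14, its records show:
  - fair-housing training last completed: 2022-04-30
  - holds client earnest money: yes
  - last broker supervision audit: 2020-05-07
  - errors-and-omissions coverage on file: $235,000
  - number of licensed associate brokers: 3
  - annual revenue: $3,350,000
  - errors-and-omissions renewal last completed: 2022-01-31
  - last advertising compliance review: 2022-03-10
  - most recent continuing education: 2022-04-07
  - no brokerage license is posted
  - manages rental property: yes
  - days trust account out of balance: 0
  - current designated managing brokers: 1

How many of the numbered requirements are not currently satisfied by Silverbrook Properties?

6

1. fair-housing training 45 days ago vs limit 60 → met
2. condition 'holds client earnest money' holds; designated managing brokers 1 < 2 → not met
3. errors-and-omissions coverage $235,000 < $250,000 → not met
4. condition 'manages rental property' holds; licensed associate brokers 3 ≥ 3 → met
5. errors-and-omissions renewal 134 days ago vs limit 120 → not met
6. days trust account out of balance 0 ≤ 0 → met
7. advertising compliance review 96 days ago vs limit 90 → not met
8. broker supervision audit 768 days ago vs limit 730 → not met
9. brokerage license absent → not met
10. continuing education 68 days ago vs limit 120 → met
Not met: 6 of 10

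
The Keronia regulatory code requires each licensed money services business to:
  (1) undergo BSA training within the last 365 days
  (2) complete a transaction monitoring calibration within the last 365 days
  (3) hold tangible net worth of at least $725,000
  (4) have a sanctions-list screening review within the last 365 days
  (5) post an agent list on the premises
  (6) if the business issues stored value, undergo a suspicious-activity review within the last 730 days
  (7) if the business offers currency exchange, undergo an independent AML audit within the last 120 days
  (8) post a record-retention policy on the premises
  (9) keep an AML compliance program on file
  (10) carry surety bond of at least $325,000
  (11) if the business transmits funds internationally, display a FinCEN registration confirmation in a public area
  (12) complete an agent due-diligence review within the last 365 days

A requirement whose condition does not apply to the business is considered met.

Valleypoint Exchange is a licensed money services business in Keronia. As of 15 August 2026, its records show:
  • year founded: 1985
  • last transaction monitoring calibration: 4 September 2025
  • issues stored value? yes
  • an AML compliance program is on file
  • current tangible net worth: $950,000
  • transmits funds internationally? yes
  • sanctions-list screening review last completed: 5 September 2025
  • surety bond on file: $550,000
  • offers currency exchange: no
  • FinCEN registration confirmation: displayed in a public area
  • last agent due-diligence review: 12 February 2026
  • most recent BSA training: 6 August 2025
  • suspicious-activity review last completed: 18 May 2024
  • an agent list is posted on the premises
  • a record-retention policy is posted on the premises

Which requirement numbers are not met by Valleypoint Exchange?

1. BSA training 374 days ago vs limit 365 → not met
2. transaction monitoring calibration 345 days ago vs limit 365 → met
3. tangible net worth $950,000 ≥ $725,000 → met
4. sanctions-list screening review 344 days ago vs limit 365 → met
5. agent list present → met
6. condition 'issues stored value' holds; suspicious-activity review 819 days ago vs limit 730 → not met
7. condition 'offers currency exchange' does not hold → requirement n/a → met
8. record-retention policy present → met
9. AML compliance program present → met
10. surety bond $550,000 ≥ $325,000 → met
11. condition 'transmits funds internationally' holds; FinCEN registration confirmation present → met
12. agent due-diligence review 184 days ago vs limit 365 → met
Not met: 1, 6

1, 6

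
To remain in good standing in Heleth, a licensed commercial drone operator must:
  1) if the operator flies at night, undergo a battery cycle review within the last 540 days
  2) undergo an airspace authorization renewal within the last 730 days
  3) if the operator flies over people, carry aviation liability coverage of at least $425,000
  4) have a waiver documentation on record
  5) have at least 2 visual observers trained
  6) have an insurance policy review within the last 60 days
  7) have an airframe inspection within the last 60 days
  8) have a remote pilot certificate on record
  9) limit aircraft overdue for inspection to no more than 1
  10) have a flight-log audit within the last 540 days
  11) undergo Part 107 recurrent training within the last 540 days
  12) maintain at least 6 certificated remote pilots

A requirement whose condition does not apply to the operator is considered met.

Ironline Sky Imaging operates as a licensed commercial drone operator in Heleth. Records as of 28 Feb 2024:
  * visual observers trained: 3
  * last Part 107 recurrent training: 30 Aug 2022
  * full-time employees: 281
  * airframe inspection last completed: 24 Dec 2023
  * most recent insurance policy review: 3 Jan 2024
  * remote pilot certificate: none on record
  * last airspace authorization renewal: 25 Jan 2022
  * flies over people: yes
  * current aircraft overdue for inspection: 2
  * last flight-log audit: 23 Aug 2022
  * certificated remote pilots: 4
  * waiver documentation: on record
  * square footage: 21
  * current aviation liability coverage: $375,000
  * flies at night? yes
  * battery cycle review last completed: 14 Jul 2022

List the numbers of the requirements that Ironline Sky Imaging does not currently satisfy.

1, 2, 3, 7, 8, 9, 10, 11, 12

1. condition 'flies at night' holds; battery cycle review 594 days ago vs limit 540 → not met
2. airspace authorization renewal 764 days ago vs limit 730 → not met
3. condition 'flies over people' holds; aviation liability coverage $375,000 < $425,000 → not met
4. waiver documentation present → met
5. visual observers trained 3 ≥ 2 → met
6. insurance policy review 56 days ago vs limit 60 → met
7. airframe inspection 66 days ago vs limit 60 → not met
8. remote pilot certificate absent → not met
9. aircraft overdue for inspection 2 > 1 → not met
10. flight-log audit 554 days ago vs limit 540 → not met
11. Part 107 recurrent training 547 days ago vs limit 540 → not met
12. certificated remote pilots 4 < 6 → not met
Not met: 1, 2, 3, 7, 8, 9, 10, 11, 12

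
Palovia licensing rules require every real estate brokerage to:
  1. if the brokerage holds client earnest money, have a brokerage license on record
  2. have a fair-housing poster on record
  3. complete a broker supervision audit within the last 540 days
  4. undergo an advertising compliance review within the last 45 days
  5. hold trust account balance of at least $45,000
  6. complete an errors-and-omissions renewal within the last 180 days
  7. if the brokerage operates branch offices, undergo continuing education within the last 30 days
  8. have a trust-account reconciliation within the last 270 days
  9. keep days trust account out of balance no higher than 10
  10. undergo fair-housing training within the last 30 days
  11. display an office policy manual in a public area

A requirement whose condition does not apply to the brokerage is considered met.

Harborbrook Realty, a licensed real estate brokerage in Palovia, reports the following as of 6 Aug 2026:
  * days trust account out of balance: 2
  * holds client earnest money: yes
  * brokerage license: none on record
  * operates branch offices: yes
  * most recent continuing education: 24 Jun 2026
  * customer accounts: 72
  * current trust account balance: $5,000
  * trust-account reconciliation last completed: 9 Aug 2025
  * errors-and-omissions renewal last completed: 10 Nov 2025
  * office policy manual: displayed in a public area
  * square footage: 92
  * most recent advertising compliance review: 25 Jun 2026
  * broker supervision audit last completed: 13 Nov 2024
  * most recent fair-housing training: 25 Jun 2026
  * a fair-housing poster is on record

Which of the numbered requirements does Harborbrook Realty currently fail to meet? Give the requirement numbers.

1, 3, 5, 6, 7, 8, 10

1. condition 'holds client earnest money' holds; brokerage license absent → not met
2. fair-housing poster present → met
3. broker supervision audit 631 days ago vs limit 540 → not met
4. advertising compliance review 42 days ago vs limit 45 → met
5. trust account balance $5,000 < $45,000 → not met
6. errors-and-omissions renewal 269 days ago vs limit 180 → not met
7. condition 'operates branch offices' holds; continuing education 43 days ago vs limit 30 → not met
8. trust-account reconciliation 362 days ago vs limit 270 → not met
9. days trust account out of balance 2 ≤ 10 → met
10. fair-housing training 42 days ago vs limit 30 → not met
11. office policy manual present → met
Not met: 1, 3, 5, 6, 7, 8, 10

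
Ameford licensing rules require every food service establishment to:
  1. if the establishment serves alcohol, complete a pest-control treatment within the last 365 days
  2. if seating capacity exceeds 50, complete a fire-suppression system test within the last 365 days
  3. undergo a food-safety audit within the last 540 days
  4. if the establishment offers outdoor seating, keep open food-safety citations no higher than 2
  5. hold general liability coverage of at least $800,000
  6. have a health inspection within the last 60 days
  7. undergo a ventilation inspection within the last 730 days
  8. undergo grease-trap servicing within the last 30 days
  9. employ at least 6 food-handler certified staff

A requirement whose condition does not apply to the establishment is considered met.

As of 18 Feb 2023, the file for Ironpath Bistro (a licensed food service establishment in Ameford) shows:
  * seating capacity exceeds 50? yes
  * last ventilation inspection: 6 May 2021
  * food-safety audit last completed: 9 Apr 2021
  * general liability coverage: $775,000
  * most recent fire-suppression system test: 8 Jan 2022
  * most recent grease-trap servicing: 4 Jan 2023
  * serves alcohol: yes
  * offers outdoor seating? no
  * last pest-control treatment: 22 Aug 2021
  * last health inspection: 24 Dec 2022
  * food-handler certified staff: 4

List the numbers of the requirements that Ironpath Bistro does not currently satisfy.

1, 2, 3, 5, 8, 9

1. condition 'serves alcohol' holds; pest-control treatment 545 days ago vs limit 365 → not met
2. condition 'seating capacity exceeds 50' holds; fire-suppression system test 406 days ago vs limit 365 → not met
3. food-safety audit 680 days ago vs limit 540 → not met
4. condition 'offers outdoor seating' does not hold → requirement n/a → met
5. general liability coverage $775,000 < $800,000 → not met
6. health inspection 56 days ago vs limit 60 → met
7. ventilation inspection 653 days ago vs limit 730 → met
8. grease-trap servicing 45 days ago vs limit 30 → not met
9. food-handler certified staff 4 < 6 → not met
Not met: 1, 2, 3, 5, 8, 9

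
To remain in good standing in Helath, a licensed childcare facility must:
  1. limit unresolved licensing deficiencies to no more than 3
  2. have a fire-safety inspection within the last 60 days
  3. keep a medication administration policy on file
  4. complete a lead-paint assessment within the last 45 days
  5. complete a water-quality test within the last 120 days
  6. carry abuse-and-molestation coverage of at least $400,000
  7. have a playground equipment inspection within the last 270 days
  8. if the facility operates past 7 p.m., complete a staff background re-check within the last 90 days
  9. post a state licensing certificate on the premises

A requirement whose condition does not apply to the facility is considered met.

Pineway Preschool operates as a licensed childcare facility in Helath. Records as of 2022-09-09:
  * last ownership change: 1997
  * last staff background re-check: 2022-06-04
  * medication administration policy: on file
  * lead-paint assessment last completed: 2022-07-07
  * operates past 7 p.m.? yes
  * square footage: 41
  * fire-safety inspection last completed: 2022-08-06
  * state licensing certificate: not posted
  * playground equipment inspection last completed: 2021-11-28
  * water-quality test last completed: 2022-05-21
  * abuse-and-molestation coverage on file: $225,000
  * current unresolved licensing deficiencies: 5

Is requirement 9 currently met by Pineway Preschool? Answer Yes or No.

9. state licensing certificate absent → not met

No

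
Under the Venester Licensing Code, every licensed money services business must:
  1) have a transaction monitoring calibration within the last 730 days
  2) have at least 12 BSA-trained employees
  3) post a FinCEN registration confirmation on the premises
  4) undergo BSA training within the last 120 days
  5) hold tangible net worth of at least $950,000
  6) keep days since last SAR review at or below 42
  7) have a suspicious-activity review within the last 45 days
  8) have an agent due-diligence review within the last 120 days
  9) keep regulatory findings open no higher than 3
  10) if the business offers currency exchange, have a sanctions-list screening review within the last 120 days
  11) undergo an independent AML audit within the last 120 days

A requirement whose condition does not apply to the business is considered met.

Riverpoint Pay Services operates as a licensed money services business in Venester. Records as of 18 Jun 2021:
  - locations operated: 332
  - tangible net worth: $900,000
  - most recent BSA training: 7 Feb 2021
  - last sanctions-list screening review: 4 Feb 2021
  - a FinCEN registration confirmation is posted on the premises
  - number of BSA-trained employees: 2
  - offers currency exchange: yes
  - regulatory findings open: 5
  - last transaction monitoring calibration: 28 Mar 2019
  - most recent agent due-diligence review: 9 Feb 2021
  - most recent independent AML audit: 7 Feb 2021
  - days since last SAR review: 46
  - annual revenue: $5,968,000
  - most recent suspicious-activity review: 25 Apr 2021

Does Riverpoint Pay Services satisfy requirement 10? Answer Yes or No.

No

10. condition 'offers currency exchange' holds; sanctions-list screening review 134 days ago vs limit 120 → not met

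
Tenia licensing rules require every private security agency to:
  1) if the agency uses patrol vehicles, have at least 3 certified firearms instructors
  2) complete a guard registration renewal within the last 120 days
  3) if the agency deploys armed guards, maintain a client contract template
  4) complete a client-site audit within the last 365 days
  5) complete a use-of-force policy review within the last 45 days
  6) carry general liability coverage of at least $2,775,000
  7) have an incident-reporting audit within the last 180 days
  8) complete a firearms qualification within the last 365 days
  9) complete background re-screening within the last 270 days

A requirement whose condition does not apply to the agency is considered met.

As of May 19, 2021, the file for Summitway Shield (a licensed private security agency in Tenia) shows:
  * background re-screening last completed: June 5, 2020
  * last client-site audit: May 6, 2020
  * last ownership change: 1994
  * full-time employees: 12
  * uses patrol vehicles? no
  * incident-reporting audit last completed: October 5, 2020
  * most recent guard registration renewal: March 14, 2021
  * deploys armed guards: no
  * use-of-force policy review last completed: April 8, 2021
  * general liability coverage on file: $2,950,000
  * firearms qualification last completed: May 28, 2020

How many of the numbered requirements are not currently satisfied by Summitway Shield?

1. condition 'uses patrol vehicles' does not hold → requirement n/a → met
2. guard registration renewal 66 days ago vs limit 120 → met
3. condition 'deploys armed guards' does not hold → requirement n/a → met
4. client-site audit 378 days ago vs limit 365 → not met
5. use-of-force policy review 41 days ago vs limit 45 → met
6. general liability coverage $2,950,000 ≥ $2,775,000 → met
7. incident-reporting audit 226 days ago vs limit 180 → not met
8. firearms qualification 356 days ago vs limit 365 → met
9. background re-screening 348 days ago vs limit 270 → not met
Not met: 3 of 9

3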